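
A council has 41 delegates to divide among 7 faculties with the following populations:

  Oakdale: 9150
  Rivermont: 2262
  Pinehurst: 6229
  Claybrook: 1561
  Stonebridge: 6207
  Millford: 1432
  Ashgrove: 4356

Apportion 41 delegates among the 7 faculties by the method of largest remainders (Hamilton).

Total 31197; standard divisor 31197/41 ≈ 760.902.
Standard quotas: Oakdale 12.0252, Rivermont 2.9728, Pinehurst 8.1863, Claybrook 2.0515, Stonebridge 8.1574, Millford 1.8820, Ashgrove 5.7248.
Lower quotas: Oakdale 12, Rivermont 2, Pinehurst 8, Claybrook 2, Stonebridge 8, Millford 1, Ashgrove 5 (sum 38, leaving 3 seats).
Remainders in descending order: Rivermont 0.9728, Millford 0.8820, Ashgrove 0.7248, Pinehurst 0.1863, Stonebridge 0.1574, Claybrook 0.0515, Oakdale 0.0252.
Largest remainders: Rivermont, Millford, Ashgrove receive the extra seats.

Oakdale=12; Rivermont=3; Pinehurst=8; Claybrook=2; Stonebridge=8; Millford=2; Ashgrove=6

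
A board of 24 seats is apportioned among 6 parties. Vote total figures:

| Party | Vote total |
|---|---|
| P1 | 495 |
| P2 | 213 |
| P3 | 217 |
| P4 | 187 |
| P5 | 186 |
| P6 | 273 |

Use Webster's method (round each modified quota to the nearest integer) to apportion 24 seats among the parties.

P1: 8, P2: 3, P3: 3, P4: 3, P5: 3, P6: 4

Standard divisor 1571/24 ≈ 65.458; standard quotas: P1 7.562, P2 3.254, P3 3.315, P4 2.857, P5 2.842, P6 4.171.
Rounding to the nearest integer gives P1 8, P2 3, P3 3, P4 3, P5 3, P6 4 — total 24, matching the house size, so no adjustment is needed.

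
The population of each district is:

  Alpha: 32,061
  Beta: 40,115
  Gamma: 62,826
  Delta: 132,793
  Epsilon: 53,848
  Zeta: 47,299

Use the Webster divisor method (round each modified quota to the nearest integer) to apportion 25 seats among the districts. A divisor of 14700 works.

With modified divisor 14700: modified quotas Alpha 2.181, Beta 2.729, Gamma 4.274, Delta 9.034, Epsilon 3.663, Zeta 3.218.
Rounding to the nearest integer: Alpha 2, Beta 3, Gamma 4, Delta 9, Epsilon 4, Zeta 3 (total 25).

Alpha 2, Beta 3, Gamma 4, Delta 9, Epsilon 4, Zeta 3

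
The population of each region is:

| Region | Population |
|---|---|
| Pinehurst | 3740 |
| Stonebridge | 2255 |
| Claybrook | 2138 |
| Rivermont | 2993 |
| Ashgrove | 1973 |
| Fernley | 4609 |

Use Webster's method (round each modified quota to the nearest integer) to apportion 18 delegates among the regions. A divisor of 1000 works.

Pinehurst=4, Stonebridge=2, Claybrook=2, Rivermont=3, Ashgrove=2, Fernley=5

With modified divisor 1000: modified quotas Pinehurst 3.740, Stonebridge 2.255, Claybrook 2.138, Rivermont 2.993, Ashgrove 1.973, Fernley 4.609.
Rounding to the nearest integer: Pinehurst 4, Stonebridge 2, Claybrook 2, Rivermont 3, Ashgrove 2, Fernley 5 (total 18).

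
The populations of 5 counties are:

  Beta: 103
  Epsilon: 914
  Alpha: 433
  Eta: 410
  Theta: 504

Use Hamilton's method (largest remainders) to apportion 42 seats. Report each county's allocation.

Beta 2, Epsilon 16, Alpha 8, Eta 7, Theta 9

Total 2364; standard divisor 2364/42 ≈ 56.286.
Standard quotas: Beta 1.830, Epsilon 16.239, Alpha 7.693, Eta 7.284, Theta 8.954.
Lower quotas: Beta 1, Epsilon 16, Alpha 7, Eta 7, Theta 8 (sum 39, leaving 3 seats).
Remainders in descending order: Theta 0.954, Beta 0.830, Alpha 0.693, Eta 0.284, Epsilon 0.239.
Largest remainders: Theta, Beta, Alpha receive the extra seats.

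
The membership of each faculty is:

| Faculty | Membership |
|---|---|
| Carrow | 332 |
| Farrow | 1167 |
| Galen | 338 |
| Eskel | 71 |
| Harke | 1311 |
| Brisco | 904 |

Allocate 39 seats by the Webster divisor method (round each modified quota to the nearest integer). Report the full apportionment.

Standard divisor 4123/39 ≈ 105.718; standard quotas: Carrow 3.140, Farrow 11.039, Galen 3.197, Eskel 0.672, Harke 12.401, Brisco 8.551.
Rounding to the nearest integer gives Carrow 3, Farrow 11, Galen 3, Eskel 1, Harke 12, Brisco 9 — total 39, matching the house size, so no adjustment is needed.

Carrow=3, Farrow=11, Galen=3, Eskel=1, Harke=12, Brisco=9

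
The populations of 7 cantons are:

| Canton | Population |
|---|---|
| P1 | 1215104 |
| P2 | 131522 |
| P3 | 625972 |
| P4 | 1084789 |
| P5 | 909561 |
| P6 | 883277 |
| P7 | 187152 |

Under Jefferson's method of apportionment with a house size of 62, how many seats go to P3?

Standard divisor 5037377/62 ≈ 81248.016; standard quotas: P1 14.955, P2 1.619, P3 7.704, P4 13.352, P5 11.195, P6 10.871, P7 2.303.
Rounding down gives 14, 1, 7, 13, 11, 10, 2 = 58 seats, so the divisor must be adjusted.
With modified divisor 76700: modified quotas P1 15.842, P2 1.715, P3 8.161, P4 14.143, P5 11.859, P6 11.516, P7 2.440.
Rounding down: P1 15, P2 1, P3 8, P4 14, P5 11, P6 11, P7 2 (total 62).
P3 receives 8.

8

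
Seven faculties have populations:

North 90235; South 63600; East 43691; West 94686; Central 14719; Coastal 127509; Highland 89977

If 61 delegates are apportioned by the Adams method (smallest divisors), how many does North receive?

10

Standard divisor 524417/61 ≈ 8597; standard quotas: North 10.496, South 7.398, East 5.082, West 11.014, Central 1.712, Coastal 14.832, Highland 10.466.
Rounding up gives 11, 8, 6, 12, 2, 15, 11 = 65 seats, so the divisor must be adjusted.
With modified divisor 9050: modified quotas North 9.971, South 7.028, East 4.828, West 10.463, Central 1.626, Coastal 14.089, Highland 9.942.
Rounding up: North 10, South 8, East 5, West 11, Central 2, Coastal 15, Highland 10 (total 61).
North receives 10.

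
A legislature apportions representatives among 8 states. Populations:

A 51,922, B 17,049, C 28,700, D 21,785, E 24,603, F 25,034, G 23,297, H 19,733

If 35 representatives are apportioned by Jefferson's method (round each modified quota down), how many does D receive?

Standard divisor 212123/35 ≈ 6060.657; standard quotas: A 8.567, B 2.813, C 4.735, D 3.594, E 4.059, F 4.131, G 3.844, H 3.256.
Rounding down gives 8, 2, 4, 3, 4, 4, 3, 3 = 31 seats, so the divisor must be adjusted.
With modified divisor 5600: modified quotas A 9.272, B 3.044, C 5.125, D 3.890, E 4.393, F 4.470, G 4.160, H 3.524.
Rounding down: A 9, B 3, C 5, D 3, E 4, F 4, G 4, H 3 (total 35).
D receives 3.

3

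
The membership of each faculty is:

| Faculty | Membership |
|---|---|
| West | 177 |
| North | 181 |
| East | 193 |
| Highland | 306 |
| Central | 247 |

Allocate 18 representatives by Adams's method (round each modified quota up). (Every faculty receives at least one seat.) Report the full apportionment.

Standard divisor 1104/18 ≈ 61.333; standard quotas: West 2.886, North 2.951, East 3.147, Highland 4.989, Central 4.027.
Rounding up gives 3, 3, 4, 5, 5 = 20 seats, so the divisor must be adjusted.
With modified divisor 70: modified quotas West 2.529, North 2.586, East 2.757, Highland 4.371, Central 3.529.
Rounding up: West 3, North 3, East 3, Highland 5, Central 4 (total 18).

West=3, North=3, East=3, Highland=5, Central=4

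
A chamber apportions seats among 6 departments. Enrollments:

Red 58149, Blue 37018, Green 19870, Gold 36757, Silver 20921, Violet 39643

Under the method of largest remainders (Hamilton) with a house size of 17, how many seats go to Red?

Total 212358; standard divisor 212358/17 ≈ 12491.647.
Standard quotas: Red 4.6550, Blue 2.9634, Green 1.5907, Gold 2.9425, Silver 1.6748, Violet 3.1736.
Lower quotas: Red 4, Blue 2, Green 1, Gold 2, Silver 1, Violet 3 (sum 13, leaving 4 seats).
Remainders in descending order: Blue 0.9634, Gold 0.9425, Silver 0.6748, Red 0.6550, Green 0.5907, Violet 0.1736.
Largest remainders: Blue, Gold, Silver, Red receive the extra seats.
Red receives 5.

5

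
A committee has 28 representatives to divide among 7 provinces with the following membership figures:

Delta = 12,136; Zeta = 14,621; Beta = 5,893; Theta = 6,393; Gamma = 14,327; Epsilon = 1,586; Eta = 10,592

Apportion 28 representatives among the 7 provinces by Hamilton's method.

Delta 5, Zeta 6, Beta 2, Theta 3, Gamma 6, Epsilon 1, Eta 5

Standard divisor: 65548 ÷ 28 = 2341.
Standard quotas: Delta 5.1841, Zeta 6.2456, Beta 2.5173, Theta 2.7309, Gamma 6.1200, Epsilon 0.6775, Eta 4.5246.
Lower quotas: Delta 5, Zeta 6, Beta 2, Theta 2, Gamma 6, Epsilon 0, Eta 4 (sum 25, leaving 3 seats).
Remainders in descending order: Theta 0.7309, Epsilon 0.6775, Eta 0.5246, Beta 0.5173, Zeta 0.2456, Delta 0.1841, Gamma 0.1200.
Largest remainders: Theta, Epsilon, Eta receive the extra seats.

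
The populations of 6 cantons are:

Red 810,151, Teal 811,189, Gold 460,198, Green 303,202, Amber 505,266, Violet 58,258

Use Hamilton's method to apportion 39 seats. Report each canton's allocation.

The standard divisor is 2948264/39 ≈ 75596.513.
Standard quotas: Red 10.7168, Teal 10.7305, Gold 6.0876, Green 4.0108, Amber 6.6837, Violet 0.7706.
Lower quotas: Red 10, Teal 10, Gold 6, Green 4, Amber 6, Violet 0 (sum 36, leaving 3 seats).
Remainders in descending order: Violet 0.7706, Teal 0.7305, Red 0.7168, Amber 0.6837, Gold 0.0876, Green 0.0108.
Largest remainders: Violet, Teal, Red receive the extra seats.

Red 11, Teal 11, Gold 6, Green 4, Amber 6, Violet 1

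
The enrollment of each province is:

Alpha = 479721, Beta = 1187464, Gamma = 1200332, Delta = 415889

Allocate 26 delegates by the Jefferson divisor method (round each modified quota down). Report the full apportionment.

Standard divisor 3283406/26 ≈ 126284.846; standard quotas: Alpha 3.799, Beta 9.403, Gamma 9.505, Delta 3.293.
Rounding down gives 3, 9, 9, 3 = 24 seats, so the divisor must be adjusted.
With modified divisor 119300: modified quotas Alpha 4.021, Beta 9.954, Gamma 10.061, Delta 3.486.
Rounding down: Alpha 4, Beta 9, Gamma 10, Delta 3 (total 26).

Alpha 4, Beta 9, Gamma 10, Delta 3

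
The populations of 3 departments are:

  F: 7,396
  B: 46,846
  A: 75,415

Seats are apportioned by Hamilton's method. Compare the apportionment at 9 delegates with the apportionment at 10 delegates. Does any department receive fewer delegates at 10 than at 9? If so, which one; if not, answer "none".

F

At 9 seats: F 1, B 3, A 5.
At 10 seats: F 0, B 4, A 6.
F drops from 1 to 0.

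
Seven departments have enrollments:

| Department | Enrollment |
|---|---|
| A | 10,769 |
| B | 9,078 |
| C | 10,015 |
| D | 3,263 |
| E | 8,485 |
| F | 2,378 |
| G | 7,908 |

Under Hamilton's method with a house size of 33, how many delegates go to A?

7

The standard divisor is 51896/33 ≈ 1572.606.
Standard quotas: A 6.8479, B 5.7726, C 6.3684, D 2.0749, E 5.3955, F 1.5121, G 5.0286.
Lower quotas: A 6, B 5, C 6, D 2, E 5, F 1, G 5 (sum 30, leaving 3 seats).
Remainders in descending order: A 0.8479, B 0.7726, F 0.5121, E 0.3955, C 0.3684, D 0.0749, G 0.0286.
The surplus seats go to A, B, F.
A receives 7.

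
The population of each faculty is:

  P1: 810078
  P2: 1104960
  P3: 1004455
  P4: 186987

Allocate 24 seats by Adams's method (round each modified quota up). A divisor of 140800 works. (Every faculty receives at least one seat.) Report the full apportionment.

With modified divisor 140800: modified quotas P1 5.753, P2 7.848, P3 7.134, P4 1.328.
Rounding up: P1 6, P2 8, P3 8, P4 2 (total 24).

P1: 6; P2: 8; P3: 8; P4: 2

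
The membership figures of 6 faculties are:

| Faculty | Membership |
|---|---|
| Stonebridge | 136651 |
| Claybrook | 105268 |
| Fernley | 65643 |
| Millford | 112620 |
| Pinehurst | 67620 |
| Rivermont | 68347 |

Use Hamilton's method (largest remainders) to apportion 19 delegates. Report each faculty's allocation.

Stonebridge 5; Claybrook 4; Fernley 2; Millford 4; Pinehurst 2; Rivermont 2

Total 556149; standard divisor 556149/19 = 29271.
Standard quotas: Stonebridge 4.6685, Claybrook 3.5963, Fernley 2.2426, Millford 3.8475, Pinehurst 2.3101, Rivermont 2.3350.
Lower quotas: Stonebridge 4, Claybrook 3, Fernley 2, Millford 3, Pinehurst 2, Rivermont 2 (sum 16, leaving 3 seats).
Remainders in descending order: Millford 0.8475, Stonebridge 0.6685, Claybrook 0.5963, Rivermont 0.3350, Pinehurst 0.3101, Fernley 0.2426.
The surplus seats go to Millford, Stonebridge, Claybrook.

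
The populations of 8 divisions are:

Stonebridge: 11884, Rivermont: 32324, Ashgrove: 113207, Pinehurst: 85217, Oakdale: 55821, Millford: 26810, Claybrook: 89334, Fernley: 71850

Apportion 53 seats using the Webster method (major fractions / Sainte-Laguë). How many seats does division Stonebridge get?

Standard divisor 486447/53 ≈ 9178.245; standard quotas: Stonebridge 1.295, Rivermont 3.522, Ashgrove 12.334, Pinehurst 9.285, Oakdale 6.082, Millford 2.921, Claybrook 9.733, Fernley 7.828.
Rounding to the nearest integer gives Stonebridge 1, Rivermont 4, Ashgrove 12, Pinehurst 9, Oakdale 6, Millford 3, Claybrook 10, Fernley 8 — total 53, matching the house size, so no adjustment is needed.
Stonebridge receives 1.

1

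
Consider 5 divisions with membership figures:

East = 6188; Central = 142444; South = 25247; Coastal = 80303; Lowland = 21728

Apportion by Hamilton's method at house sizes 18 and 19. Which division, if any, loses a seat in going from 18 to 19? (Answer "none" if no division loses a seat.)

Lowland

At 18 seats: East 0, Central 9, South 2, Coastal 5, Lowland 2.
At 19 seats: East 0, Central 10, South 2, Coastal 6, Lowland 1.
Lowland drops from 2 to 1.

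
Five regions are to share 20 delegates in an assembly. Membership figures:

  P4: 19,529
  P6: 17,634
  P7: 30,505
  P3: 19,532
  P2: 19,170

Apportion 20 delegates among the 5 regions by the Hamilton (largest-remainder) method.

Total 106370; standard divisor 106370/20 ≈ 5318.5.
Standard quotas: P4 3.6719, P6 3.3156, P7 5.7356, P3 3.6725, P2 3.6044.
Lower quotas: P4 3, P6 3, P7 5, P3 3, P2 3 (sum 17, leaving 3 seats).
Remainders in descending order: P7 0.7356, P3 0.6725, P4 0.6719, P2 0.6044, P6 0.3156.
The surplus seats go to P7, P3, P4.

P4 4; P6 3; P7 6; P3 4; P2 3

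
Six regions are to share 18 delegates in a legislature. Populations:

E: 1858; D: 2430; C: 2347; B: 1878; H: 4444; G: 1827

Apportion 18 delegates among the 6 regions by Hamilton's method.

E 2; D 3; C 3; B 2; H 6; G 2

The standard divisor is 14784/18 ≈ 821.333.
Standard quotas: E 2.262, D 2.959, C 2.858, B 2.287, H 5.411, G 2.224.
Lower quotas: E 2, D 2, C 2, B 2, H 5, G 2 (sum 15, leaving 3 seats).
Remainders in descending order: D 0.959, C 0.858, H 0.411, B 0.287, E 0.262, G 0.224.
The surplus seats go to D, C, H.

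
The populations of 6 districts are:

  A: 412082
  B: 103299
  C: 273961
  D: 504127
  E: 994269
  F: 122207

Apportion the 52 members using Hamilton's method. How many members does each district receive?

A=9, B=2, C=6, D=11, E=21, F=3

The standard divisor is 2409945/52 ≈ 46345.096.
Standard quotas: A 8.8916, B 2.2289, C 5.9113, D 10.8777, E 21.4536, F 2.6369.
Lower quotas: A 8, B 2, C 5, D 10, E 21, F 2 (sum 48, leaving 4 seats).
Remainders in descending order: C 0.9113, A 0.8916, D 0.8777, F 0.6369, E 0.4536, B 0.2289.
Largest remainders: C, A, D, F receive the extra seats.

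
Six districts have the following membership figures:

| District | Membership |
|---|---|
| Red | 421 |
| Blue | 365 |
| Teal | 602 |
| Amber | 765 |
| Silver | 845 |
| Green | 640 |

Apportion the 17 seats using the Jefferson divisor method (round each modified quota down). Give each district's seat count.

Standard divisor 3638/17 ≈ 214; standard quotas: Red 1.967, Blue 1.706, Teal 2.813, Amber 3.575, Silver 3.949, Green 2.991.
Rounding down gives 1, 1, 2, 3, 3, 2 = 12 seats, so the divisor must be adjusted.
With modified divisor 190: modified quotas Red 2.216, Blue 1.921, Teal 3.168, Amber 4.026, Silver 4.447, Green 3.368.
Rounding down: Red 2, Blue 1, Teal 3, Amber 4, Silver 4, Green 3 (total 17).

Red=2, Blue=1, Teal=3, Amber=4, Silver=4, Green=3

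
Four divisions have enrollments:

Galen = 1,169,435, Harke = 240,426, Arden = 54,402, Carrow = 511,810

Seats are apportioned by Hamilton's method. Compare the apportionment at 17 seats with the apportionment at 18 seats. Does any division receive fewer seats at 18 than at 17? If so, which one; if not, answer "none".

Arden

At 17 seats: Galen 10, Harke 2, Arden 1, Carrow 4.
At 18 seats: Galen 11, Harke 2, Arden 0, Carrow 5.
Arden drops from 1 to 0.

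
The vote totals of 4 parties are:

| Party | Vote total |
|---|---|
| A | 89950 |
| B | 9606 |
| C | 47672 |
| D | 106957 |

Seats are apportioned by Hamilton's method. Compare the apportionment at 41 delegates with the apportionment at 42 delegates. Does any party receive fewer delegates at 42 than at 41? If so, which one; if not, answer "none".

At 41 seats: A 14, B 2, C 8, D 17.
At 42 seats: A 15, B 1, C 8, D 18.
B drops from 2 to 1.

B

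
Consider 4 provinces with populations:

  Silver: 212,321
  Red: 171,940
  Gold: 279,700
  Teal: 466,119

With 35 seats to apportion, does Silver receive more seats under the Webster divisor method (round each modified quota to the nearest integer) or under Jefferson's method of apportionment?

Webster: Silver 7, Red 5, Gold 9, Teal 14.
Jefferson: Silver 6, Red 5, Gold 9, Teal 15.
Silver gets 7 under Webster and 6 under Jefferson.

Webster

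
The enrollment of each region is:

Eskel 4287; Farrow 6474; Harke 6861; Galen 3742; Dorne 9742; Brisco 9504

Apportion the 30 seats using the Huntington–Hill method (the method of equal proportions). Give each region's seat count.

With divisor 1375: modified quotas Eskel 3.118, Farrow 4.708, Harke 4.990, Galen 2.721, Dorne 7.085, Brisco 6.912.
Geometric-mean thresholds: Eskel √(3·4)=3.464, Farrow √(4·5)=4.472, Harke √(4·5)=4.472, Galen √(2·3)=2.449, Dorne √(7·8)=7.483, Brisco √(6·7)=6.481.
Each quota rounded against its threshold gives Eskel 3, Farrow 5, Harke 5, Galen 3, Dorne 7, Brisco 7 (total 30).

Eskel: 3, Farrow: 5, Harke: 5, Galen: 3, Dorne: 7, Brisco: 7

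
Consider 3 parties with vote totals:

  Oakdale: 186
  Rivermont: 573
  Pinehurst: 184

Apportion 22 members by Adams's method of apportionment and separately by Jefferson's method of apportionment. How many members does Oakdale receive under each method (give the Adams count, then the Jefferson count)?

5 and 4

Adams: Oakdale 5, Rivermont 13, Pinehurst 4.
Jefferson: Oakdale 4, Rivermont 14, Pinehurst 4.
Oakdale gets 5 under Adams and 4 under Jefferson.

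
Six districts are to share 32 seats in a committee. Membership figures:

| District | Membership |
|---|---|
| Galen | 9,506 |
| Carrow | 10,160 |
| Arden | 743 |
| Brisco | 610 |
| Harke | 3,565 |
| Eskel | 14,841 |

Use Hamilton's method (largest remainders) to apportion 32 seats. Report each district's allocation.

Galen=8, Carrow=8, Arden=1, Brisco=0, Harke=3, Eskel=12

Standard divisor: 39425 ÷ 32 ≈ 1232.031.
Standard quotas: Galen 7.7157, Carrow 8.2465, Arden 0.6031, Brisco 0.4951, Harke 2.8936, Eskel 12.0460.
Lower quotas: Galen 7, Carrow 8, Arden 0, Brisco 0, Harke 2, Eskel 12 (sum 29, leaving 3 seats).
Remainders in descending order: Harke 0.8936, Galen 0.7157, Arden 0.6031, Brisco 0.4951, Carrow 0.2465, Eskel 0.0460.
Largest remainders: Harke, Galen, Arden receive the extra seats.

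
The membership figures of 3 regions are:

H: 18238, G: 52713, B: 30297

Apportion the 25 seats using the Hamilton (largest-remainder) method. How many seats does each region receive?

H 5, G 13, B 7

Standard divisor: 101248 ÷ 25 ≈ 4049.92.
Standard quotas: H 4.5033, G 13.0158, B 7.4809.
Lower quotas: H 4, G 13, B 7 (sum 24, leaving 1 seat).
Remainders in descending order: H 0.5033, B 0.4809, G 0.0158.
The surplus seat goes to H.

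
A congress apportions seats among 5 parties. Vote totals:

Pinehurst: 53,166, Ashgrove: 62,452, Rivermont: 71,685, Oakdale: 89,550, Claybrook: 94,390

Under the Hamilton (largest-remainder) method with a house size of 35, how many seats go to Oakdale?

Total 371243; standard divisor 371243/35 ≈ 10606.943.
Standard quotas: Pinehurst 5.0124, Ashgrove 5.8878, Rivermont 6.7583, Oakdale 8.4426, Claybrook 8.8989.
Lower quotas: Pinehurst 5, Ashgrove 5, Rivermont 6, Oakdale 8, Claybrook 8 (sum 32, leaving 3 seats).
Remainders in descending order: Claybrook 0.8989, Ashgrove 0.8878, Rivermont 0.7583, Oakdale 0.4426, Pinehurst 0.0124.
Largest remainders: Claybrook, Ashgrove, Rivermont receive the extra seats.
Oakdale receives 8.

8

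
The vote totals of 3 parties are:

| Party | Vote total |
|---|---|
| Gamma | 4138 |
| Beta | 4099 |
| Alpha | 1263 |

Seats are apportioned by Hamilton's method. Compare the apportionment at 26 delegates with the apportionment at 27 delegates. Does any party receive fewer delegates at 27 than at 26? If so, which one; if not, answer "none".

At 26 seats: Gamma 11, Beta 11, Alpha 4.
At 27 seats: Gamma 12, Beta 12, Alpha 3.
Alpha drops from 4 to 3.

Alpha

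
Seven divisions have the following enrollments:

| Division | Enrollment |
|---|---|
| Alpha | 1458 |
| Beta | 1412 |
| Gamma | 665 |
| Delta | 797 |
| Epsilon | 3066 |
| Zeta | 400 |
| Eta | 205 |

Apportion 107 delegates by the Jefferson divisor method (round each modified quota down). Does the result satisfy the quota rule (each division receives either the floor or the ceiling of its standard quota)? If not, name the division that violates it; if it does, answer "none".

Standard quotas: Alpha 19.493, Beta 18.878, Gamma 8.891, Delta 10.656, Epsilon 40.992, Zeta 5.348, Eta 2.741.
Jefferson allocation: Alpha 20, Beta 19, Gamma 9, Delta 10, Epsilon 42, Zeta 5, Eta 2.
Epsilon has quota 40.992 (lower 40, upper 41) but receives 42 — outside the quota interval.

Epsilon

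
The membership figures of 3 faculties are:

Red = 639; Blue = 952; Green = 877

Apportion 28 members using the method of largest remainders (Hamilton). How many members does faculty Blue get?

11

Total 2468; standard divisor 2468/28 ≈ 88.143.
Standard quotas: Red 7.250, Blue 10.801, Green 9.950.
Lower quotas: Red 7, Blue 10, Green 9 (sum 26, leaving 2 seats).
Remainders in descending order: Green 0.950, Blue 0.801, Red 0.250.
The surplus seats go to Green, Blue.
Blue receives 11.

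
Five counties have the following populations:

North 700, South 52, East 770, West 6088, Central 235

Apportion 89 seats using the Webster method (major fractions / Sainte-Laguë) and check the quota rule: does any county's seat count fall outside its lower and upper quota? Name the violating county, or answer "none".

West

Standard quotas: North 7.941, South 0.590, East 8.736, West 69.067, Central 2.666.
Webster allocation: North 8, South 1, East 9, West 68, Central 3.
West has quota 69.067 (lower 69, upper 70) but receives 68 — outside the quota interval.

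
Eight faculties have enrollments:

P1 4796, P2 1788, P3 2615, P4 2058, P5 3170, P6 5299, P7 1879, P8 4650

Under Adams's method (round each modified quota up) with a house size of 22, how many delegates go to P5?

3

Standard divisor 26255/22 ≈ 1193.409; standard quotas: P1 4.019, P2 1.498, P3 2.191, P4 1.724, P5 2.656, P6 4.440, P7 1.574, P8 3.896.
Rounding up gives 5, 2, 3, 2, 3, 5, 2, 4 = 26 seats, so the divisor must be adjusted.
With modified divisor 1568: modified quotas P1 3.059, P2 1.140, P3 1.668, P4 1.312, P5 2.022, P6 3.379, P7 1.198, P8 2.966.
Rounding up: P1 4, P2 2, P3 2, P4 2, P5 3, P6 4, P7 2, P8 3 (total 22).
P5 receives 3.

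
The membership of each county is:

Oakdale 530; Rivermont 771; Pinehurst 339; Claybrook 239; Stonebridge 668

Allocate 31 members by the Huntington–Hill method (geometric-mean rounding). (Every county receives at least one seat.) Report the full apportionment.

Oakdale 7, Rivermont 9, Pinehurst 4, Claybrook 3, Stonebridge 8

With divisor 81.5: modified quotas Oakdale 6.503, Rivermont 9.460, Pinehurst 4.160, Claybrook 2.933, Stonebridge 8.196.
Geometric-mean thresholds: Oakdale √(6·7)=6.481, Rivermont √(9·10)=9.487, Pinehurst √(4·5)=4.472, Claybrook √(2·3)=2.449, Stonebridge √(8·9)=8.485.
Each quota rounded against its threshold gives Oakdale 7, Rivermont 9, Pinehurst 4, Claybrook 3, Stonebridge 8 (total 31).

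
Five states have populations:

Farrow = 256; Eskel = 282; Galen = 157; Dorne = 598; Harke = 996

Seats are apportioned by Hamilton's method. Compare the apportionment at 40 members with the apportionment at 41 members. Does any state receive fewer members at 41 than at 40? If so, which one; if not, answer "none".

Farrow

At 40 seats: Farrow 5, Eskel 5, Galen 3, Dorne 10, Harke 17.
At 41 seats: Farrow 4, Eskel 5, Galen 3, Dorne 11, Harke 18.
Farrow drops from 5 to 4.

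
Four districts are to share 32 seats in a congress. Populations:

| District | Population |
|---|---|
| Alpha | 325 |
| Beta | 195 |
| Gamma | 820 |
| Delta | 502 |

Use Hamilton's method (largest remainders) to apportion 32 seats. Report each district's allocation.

The standard divisor is 1842/32 ≈ 57.562.
Standard quotas: Alpha 5.646, Beta 3.388, Gamma 14.245, Delta 8.721.
Lower quotas: Alpha 5, Beta 3, Gamma 14, Delta 8 (sum 30, leaving 2 seats).
Remainders in descending order: Delta 0.721, Alpha 0.646, Beta 0.388, Gamma 0.245.
Largest remainders: Delta, Alpha receive the extra seats.

Alpha 6, Beta 3, Gamma 14, Delta 9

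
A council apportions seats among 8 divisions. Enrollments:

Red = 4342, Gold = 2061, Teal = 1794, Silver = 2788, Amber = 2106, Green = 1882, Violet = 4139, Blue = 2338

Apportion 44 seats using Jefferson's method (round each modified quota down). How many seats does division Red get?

Standard divisor 21450/44 ≈ 487.5; standard quotas: Red 8.907, Gold 4.228, Teal 3.680, Silver 5.719, Amber 4.320, Green 3.861, Violet 8.490, Blue 4.796.
Rounding down gives 8, 4, 3, 5, 4, 3, 8, 4 = 39 seats, so the divisor must be adjusted.
With modified divisor 454: modified quotas Red 9.564, Gold 4.540, Teal 3.952, Silver 6.141, Amber 4.639, Green 4.145, Violet 9.117, Blue 5.150.
Rounding down: Red 9, Gold 4, Teal 3, Silver 6, Amber 4, Green 4, Violet 9, Blue 5 (total 44).
Red receives 9.

9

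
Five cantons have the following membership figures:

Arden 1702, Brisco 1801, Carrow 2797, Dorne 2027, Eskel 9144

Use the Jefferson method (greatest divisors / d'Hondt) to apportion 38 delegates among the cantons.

Arden: 3; Brisco: 4; Carrow: 6; Dorne: 4; Eskel: 21

Standard divisor 17471/38 ≈ 459.763; standard quotas: Arden 3.702, Brisco 3.917, Carrow 6.084, Dorne 4.409, Eskel 19.889.
Rounding down gives 3, 3, 6, 4, 19 = 35 seats, so the divisor must be adjusted.
With modified divisor 430: modified quotas Arden 3.958, Brisco 4.188, Carrow 6.505, Dorne 4.714, Eskel 21.265.
Rounding down: Arden 3, Brisco 4, Carrow 6, Dorne 4, Eskel 21 (total 38).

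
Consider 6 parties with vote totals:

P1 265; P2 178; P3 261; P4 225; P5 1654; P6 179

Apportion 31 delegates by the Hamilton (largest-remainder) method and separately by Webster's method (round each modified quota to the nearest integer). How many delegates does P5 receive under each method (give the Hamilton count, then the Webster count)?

Hamilton: P1 3, P2 2, P3 3, P4 2, P5 19, P6 2.
Webster: P1 3, P2 2, P3 3, P4 3, P5 18, P6 2.
P5 gets 19 under Hamilton and 18 under Webster.

19 and 18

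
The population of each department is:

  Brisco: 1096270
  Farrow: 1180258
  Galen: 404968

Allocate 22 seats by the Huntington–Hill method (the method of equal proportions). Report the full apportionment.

Brisco=9, Farrow=10, Galen=3

With divisor 120657: modified quotas Brisco 9.086, Farrow 9.782, Galen 3.356.
Geometric-mean thresholds: Brisco √(9·10)=9.487, Farrow √(9·10)=9.487, Galen √(3·4)=3.464.
Each quota rounded against its threshold gives Brisco 9, Farrow 10, Galen 3 (total 22).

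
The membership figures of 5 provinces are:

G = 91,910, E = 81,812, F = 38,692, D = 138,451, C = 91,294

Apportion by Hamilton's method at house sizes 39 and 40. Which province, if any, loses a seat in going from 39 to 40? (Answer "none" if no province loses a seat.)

none

At 39 seats: G 8, E 7, F 4, D 12, C 8.
At 40 seats: G 8, E 7, F 4, D 13, C 8.
No province's allocation decreased.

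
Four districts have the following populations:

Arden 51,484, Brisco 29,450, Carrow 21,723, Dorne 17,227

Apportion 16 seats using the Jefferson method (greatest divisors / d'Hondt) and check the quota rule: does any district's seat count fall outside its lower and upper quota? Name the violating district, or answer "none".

none

Standard quotas: Arden 6.871, Brisco 3.930, Carrow 2.899, Dorne 2.299.
Jefferson allocation: Arden 7, Brisco 4, Carrow 3, Dorne 2.
Every allocation lies between the lower and upper quota.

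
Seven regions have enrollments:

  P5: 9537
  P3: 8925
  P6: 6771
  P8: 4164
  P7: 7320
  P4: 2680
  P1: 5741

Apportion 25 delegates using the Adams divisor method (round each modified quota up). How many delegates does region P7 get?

Standard divisor 45138/25 ≈ 1805.52; standard quotas: P5 5.282, P3 4.943, P6 3.750, P8 2.306, P7 4.054, P4 1.484, P1 3.180.
Rounding up gives 6, 5, 4, 3, 5, 2, 4 = 29 seats, so the divisor must be adjusted.
With modified divisor 2200: modified quotas P5 4.335, P3 4.057, P6 3.078, P8 1.893, P7 3.327, P4 1.218, P1 2.610.
Rounding up: P5 5, P3 5, P6 4, P8 2, P7 4, P4 2, P1 3 (total 25).
P7 receives 4.

4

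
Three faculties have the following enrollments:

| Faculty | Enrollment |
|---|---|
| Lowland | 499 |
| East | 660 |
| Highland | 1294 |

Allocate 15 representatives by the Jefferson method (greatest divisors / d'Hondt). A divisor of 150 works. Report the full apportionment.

With modified divisor 150: modified quotas Lowland 3.327, East 4.400, Highland 8.627.
Rounding down: Lowland 3, East 4, Highland 8 (total 15).

Lowland=3; East=4; Highland=8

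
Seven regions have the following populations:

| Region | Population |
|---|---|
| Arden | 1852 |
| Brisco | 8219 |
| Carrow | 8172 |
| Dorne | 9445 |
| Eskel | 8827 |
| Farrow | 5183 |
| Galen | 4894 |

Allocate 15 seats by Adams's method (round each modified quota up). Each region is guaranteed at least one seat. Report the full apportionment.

Standard divisor 46592/15 ≈ 3106.133; standard quotas: Arden 0.596, Brisco 2.646, Carrow 2.631, Dorne 3.041, Eskel 2.842, Farrow 1.669, Galen 1.576.
Rounding up gives 1, 3, 3, 4, 3, 2, 2 = 18 seats, so the divisor must be adjusted.
With modified divisor 4300: modified quotas Arden 0.431, Brisco 1.911, Carrow 1.900, Dorne 2.197, Eskel 2.053, Farrow 1.205, Galen 1.138.
Rounding up: Arden 1, Brisco 2, Carrow 2, Dorne 3, Eskel 3, Farrow 2, Galen 2 (total 15).

Arden 1; Brisco 2; Carrow 2; Dorne 3; Eskel 3; Farrow 2; Galen 2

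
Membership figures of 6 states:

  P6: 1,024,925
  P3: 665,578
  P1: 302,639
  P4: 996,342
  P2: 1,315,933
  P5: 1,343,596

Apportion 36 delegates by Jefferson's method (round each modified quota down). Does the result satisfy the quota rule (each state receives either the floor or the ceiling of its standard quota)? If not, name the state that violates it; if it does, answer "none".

Standard quotas: P6 6.532, P3 4.242, P1 1.929, P4 6.349, P2 8.386, P5 8.562.
Jefferson allocation: P6 7, P3 4, P1 2, P4 6, P2 8, P5 9.
Every allocation lies between the lower and upper quota.

none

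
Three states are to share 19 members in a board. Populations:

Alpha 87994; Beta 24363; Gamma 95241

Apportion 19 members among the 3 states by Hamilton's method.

Standard divisor: 207598 ÷ 19 ≈ 10926.211.
Standard quotas: Alpha 8.0535, Beta 2.2298, Gamma 8.7167.
Lower quotas: Alpha 8, Beta 2, Gamma 8 (sum 18, leaving 1 seat).
Remainders in descending order: Gamma 0.7167, Beta 0.2298, Alpha 0.0535.
Largest remainder: Gamma receives the extra seat.

Alpha=8, Beta=2, Gamma=9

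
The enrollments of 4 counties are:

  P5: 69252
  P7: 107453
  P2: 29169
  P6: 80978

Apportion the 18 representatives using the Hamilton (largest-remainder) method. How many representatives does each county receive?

P5=4; P7=7; P2=2; P6=5

Standard divisor: 286852 ÷ 18 ≈ 15936.222.
Standard quotas: P5 4.3456, P7 6.7427, P2 1.8304, P6 5.0814.
Lower quotas: P5 4, P7 6, P2 1, P6 5 (sum 16, leaving 2 seats).
Remainders in descending order: P2 0.8304, P7 0.7427, P5 0.3456, P6 0.0814.
The surplus seats go to P2, P7.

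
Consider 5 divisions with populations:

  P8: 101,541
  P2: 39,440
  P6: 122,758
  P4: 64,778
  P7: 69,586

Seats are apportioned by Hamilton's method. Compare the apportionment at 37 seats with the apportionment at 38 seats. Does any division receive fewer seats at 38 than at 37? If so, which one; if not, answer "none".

At 37 seats: P8 9, P2 4, P6 11, P4 6, P7 7.
At 38 seats: P8 10, P2 4, P6 12, P4 6, P7 6.
P7 drops from 7 to 6.

P7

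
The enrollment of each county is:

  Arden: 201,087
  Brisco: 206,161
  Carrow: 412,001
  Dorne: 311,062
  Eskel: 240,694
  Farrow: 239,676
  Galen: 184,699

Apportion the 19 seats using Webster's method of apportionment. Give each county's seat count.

Standard divisor 1795380/19 ≈ 94493.684; standard quotas: Arden 2.128, Brisco 2.182, Carrow 4.360, Dorne 3.292, Eskel 2.547, Farrow 2.536, Galen 1.955.
Rounding to the nearest integer gives Arden 2, Brisco 2, Carrow 4, Dorne 3, Eskel 3, Farrow 3, Galen 2 — total 19, matching the house size, so no adjustment is needed.

Arden: 2, Brisco: 2, Carrow: 4, Dorne: 3, Eskel: 3, Farrow: 3, Galen: 2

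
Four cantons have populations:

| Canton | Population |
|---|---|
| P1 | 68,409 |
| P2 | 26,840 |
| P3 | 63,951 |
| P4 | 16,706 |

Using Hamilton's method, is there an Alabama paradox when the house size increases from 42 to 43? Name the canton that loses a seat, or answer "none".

P2

At 42 seats: P1 16, P2 7, P3 15, P4 4.
At 43 seats: P1 17, P2 6, P3 16, P4 4.
P2 drops from 7 to 6.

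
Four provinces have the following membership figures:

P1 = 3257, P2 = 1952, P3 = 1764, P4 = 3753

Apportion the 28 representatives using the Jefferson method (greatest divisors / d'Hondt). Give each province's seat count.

Standard divisor 10726/28 ≈ 383.071; standard quotas: P1 8.502, P2 5.096, P3 4.605, P4 9.797.
Rounding down gives 8, 5, 4, 9 = 26 seats, so the divisor must be adjusted.
With modified divisor 360: modified quotas P1 9.047, P2 5.422, P3 4.900, P4 10.425.
Rounding down: P1 9, P2 5, P3 4, P4 10 (total 28).

P1: 9; P2: 5; P3: 4; P4: 10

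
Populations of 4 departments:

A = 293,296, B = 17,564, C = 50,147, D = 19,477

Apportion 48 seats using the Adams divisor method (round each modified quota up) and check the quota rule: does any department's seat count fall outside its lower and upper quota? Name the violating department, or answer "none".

A

Standard quotas: A 37.001, B 2.216, C 6.326, D 2.457.
Adams allocation: A 36, B 3, C 6, D 3.
A has quota 37.001 (lower 37, upper 38) but receives 36 — outside the quota interval.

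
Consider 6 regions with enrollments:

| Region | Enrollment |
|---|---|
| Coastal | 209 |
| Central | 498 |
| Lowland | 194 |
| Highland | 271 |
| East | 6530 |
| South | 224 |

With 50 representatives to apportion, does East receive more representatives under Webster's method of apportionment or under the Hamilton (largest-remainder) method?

Webster

Webster: Coastal 1, Central 3, Lowland 1, Highland 2, East 42, South 1.
Hamilton: Coastal 1, Central 3, Lowland 1, Highland 2, East 41, South 2.
East gets 42 under Webster and 41 under Hamilton.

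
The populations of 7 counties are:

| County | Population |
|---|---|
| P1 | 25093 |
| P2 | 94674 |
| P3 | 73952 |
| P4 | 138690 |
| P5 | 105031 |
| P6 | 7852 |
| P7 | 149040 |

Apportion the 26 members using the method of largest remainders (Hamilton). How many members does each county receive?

P1: 1, P2: 4, P3: 3, P4: 6, P5: 5, P6: 0, P7: 7

The standard divisor is 594332/26 ≈ 22858.923.
Standard quotas: P1 1.0977, P2 4.1417, P3 3.2351, P4 6.0672, P5 4.5947, P6 0.3435, P7 6.5200.
Lower quotas: P1 1, P2 4, P3 3, P4 6, P5 4, P6 0, P7 6 (sum 24, leaving 2 seats).
Remainders in descending order: P5 0.5947, P7 0.5200, P6 0.3435, P3 0.2351, P2 0.1417, P1 0.0977, P4 0.0672.
Largest remainders: P5, P7 receive the extra seats.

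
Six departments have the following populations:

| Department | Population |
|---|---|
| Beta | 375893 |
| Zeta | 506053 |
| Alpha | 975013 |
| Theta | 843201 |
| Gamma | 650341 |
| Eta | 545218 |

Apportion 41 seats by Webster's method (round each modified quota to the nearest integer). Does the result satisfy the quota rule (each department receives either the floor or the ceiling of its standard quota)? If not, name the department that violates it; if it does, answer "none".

none

Standard quotas: Beta 3.956, Zeta 5.326, Alpha 10.261, Theta 8.874, Gamma 6.844, Eta 5.738.
Webster allocation: Beta 4, Zeta 5, Alpha 10, Theta 9, Gamma 7, Eta 6.
Every allocation lies between the lower and upper quota.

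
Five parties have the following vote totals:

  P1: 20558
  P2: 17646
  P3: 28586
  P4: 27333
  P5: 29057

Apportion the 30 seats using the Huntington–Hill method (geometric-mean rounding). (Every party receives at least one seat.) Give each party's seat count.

P1: 5; P2: 4; P3: 7; P4: 7; P5: 7

With divisor 4082: modified quotas P1 5.036, P2 4.323, P3 7.003, P4 6.696, P5 7.118.
Geometric-mean thresholds: P1 √(5·6)=5.477, P2 √(4·5)=4.472, P3 √(7·8)=7.483, P4 √(6·7)=6.481, P5 √(7·8)=7.483.
Each quota rounded against its threshold gives P1 5, P2 4, P3 7, P4 7, P5 7 (total 30).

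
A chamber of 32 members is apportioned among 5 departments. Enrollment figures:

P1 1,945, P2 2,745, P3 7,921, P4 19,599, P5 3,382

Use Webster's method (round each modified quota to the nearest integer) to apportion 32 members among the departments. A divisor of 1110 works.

P1 2, P2 2, P3 7, P4 18, P5 3

With modified divisor 1110: modified quotas P1 1.752, P2 2.473, P3 7.136, P4 17.657, P5 3.047.
Rounding to the nearest integer: P1 2, P2 2, P3 7, P4 18, P5 3 (total 32).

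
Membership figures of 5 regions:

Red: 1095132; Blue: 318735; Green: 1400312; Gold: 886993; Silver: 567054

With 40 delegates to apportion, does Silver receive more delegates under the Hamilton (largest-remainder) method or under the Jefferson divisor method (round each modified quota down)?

Hamilton: Red 10, Blue 3, Green 13, Gold 8, Silver 6.
Jefferson: Red 10, Blue 3, Green 14, Gold 8, Silver 5.
Silver gets 6 under Hamilton and 5 under Jefferson.

Hamilton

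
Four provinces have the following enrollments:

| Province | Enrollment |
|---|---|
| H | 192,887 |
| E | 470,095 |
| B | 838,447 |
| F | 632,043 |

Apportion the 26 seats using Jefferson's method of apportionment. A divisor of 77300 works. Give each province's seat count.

With modified divisor 77300: modified quotas H 2.495, E 6.081, B 10.847, F 8.176.
Rounding down: H 2, E 6, B 10, F 8 (total 26).

H 2, E 6, B 10, F 8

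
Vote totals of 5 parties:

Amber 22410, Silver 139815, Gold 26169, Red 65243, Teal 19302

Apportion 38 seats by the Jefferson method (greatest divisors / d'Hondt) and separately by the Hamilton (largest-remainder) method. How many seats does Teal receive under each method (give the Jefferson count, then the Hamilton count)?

2 and 3

Jefferson: Amber 3, Silver 21, Gold 3, Red 9, Teal 2.
Hamilton: Amber 3, Silver 19, Gold 4, Red 9, Teal 3.
Teal gets 2 under Jefferson and 3 under Hamilton.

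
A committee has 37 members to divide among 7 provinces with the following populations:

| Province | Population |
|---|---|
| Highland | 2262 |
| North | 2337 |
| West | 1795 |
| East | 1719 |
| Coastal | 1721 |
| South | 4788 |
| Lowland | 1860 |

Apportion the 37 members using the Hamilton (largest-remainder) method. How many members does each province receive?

Highland 5; North 5; West 4; East 4; Coastal 4; South 11; Lowland 4

Total 16482; standard divisor 16482/37 ≈ 445.459.
Standard quotas: Highland 5.078, North 5.246, West 4.030, East 3.859, Coastal 3.863, South 10.748, Lowland 4.175.
Lower quotas: Highland 5, North 5, West 4, East 3, Coastal 3, South 10, Lowland 4 (sum 34, leaving 3 seats).
Remainders in descending order: Coastal 0.863, East 0.859, South 0.748, North 0.246, Lowland 0.175, Highland 0.078, West 0.030.
Largest remainders: Coastal, East, South receive the extra seats.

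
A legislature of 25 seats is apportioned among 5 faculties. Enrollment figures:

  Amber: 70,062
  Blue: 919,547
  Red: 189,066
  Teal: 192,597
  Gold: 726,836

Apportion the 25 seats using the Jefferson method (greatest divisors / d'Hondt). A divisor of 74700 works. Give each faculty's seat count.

With modified divisor 74700: modified quotas Amber 0.938, Blue 12.310, Red 2.531, Teal 2.578, Gold 9.730.
Rounding down: Amber 0, Blue 12, Red 2, Teal 2, Gold 9 (total 25).

Amber 0; Blue 12; Red 2; Teal 2; Gold 9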